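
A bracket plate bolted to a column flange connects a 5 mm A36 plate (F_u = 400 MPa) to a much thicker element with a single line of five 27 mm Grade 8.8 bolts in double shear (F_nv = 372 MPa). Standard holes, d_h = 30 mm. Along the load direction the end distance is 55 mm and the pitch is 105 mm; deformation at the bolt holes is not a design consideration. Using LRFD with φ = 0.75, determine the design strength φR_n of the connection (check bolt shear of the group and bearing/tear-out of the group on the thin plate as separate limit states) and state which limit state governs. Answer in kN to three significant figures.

576 kN (bearing governs)

Bolt shear: A_b = π·27²/4 = 572.6 mm²; R_n = 372 × 572.6 × 5 × 2 / 1000 = 2130 kN → 0.75 × 2130 = 1600 kN.
Bearing (1.5 l_c t F_u ≤ 3.0 d t F_u): upper limit = 3.0·27·5·400 / 1000 = 162 kN.
  Edge l_c = 55 − 30/2 = 40 → r_n = 120 kN; interior l_c = 105 − 30 = 75 → r_n = 162 kN.
  R_n,bearing = 1·120 + 4·162 = 768 kN → 0.75 × 768 = 576 kN.
Bearing governs: 576 kN.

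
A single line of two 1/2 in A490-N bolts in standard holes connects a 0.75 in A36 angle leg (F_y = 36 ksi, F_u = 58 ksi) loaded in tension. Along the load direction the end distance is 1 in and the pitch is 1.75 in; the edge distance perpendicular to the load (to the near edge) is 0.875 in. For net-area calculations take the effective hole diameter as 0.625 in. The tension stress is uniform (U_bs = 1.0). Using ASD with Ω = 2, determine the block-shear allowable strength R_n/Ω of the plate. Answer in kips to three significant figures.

34.5 kips

Shear plane L_v = 1 + 1·1.75 = 2.75 in; A_gv = 2.75 × 0.75 = 2.062 in².
A_nv = (2.75 − 1.5·0.625) × 0.75 = 1.359 in².
A_nt = (0.875 − 0.5·0.625) × 0.75 = 0.4219 in².
0.6 F_u A_nv = 47.31 kips; 0.6 F_y A_gv = 44.55 kips → shear yielding governs the shear term.
R_n = 44.55 + 1.0 × 58 × 0.4219 = 69.02 kips.
Allowable strength R_n/Ω = 69.02 / 2 = 34.5 kips.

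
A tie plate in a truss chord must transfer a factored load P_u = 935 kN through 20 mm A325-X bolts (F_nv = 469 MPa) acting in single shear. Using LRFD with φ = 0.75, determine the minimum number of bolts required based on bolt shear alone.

9 bolts

A_b = π·20²/4 = 314.2 mm².
Per-bolt design strength φR_n = 0.75 × 469 × 314.2 × 1 / 1000 = 110.5 kN.
n ≥ 935 / 110.5 = 8.461 → use 9 bolts.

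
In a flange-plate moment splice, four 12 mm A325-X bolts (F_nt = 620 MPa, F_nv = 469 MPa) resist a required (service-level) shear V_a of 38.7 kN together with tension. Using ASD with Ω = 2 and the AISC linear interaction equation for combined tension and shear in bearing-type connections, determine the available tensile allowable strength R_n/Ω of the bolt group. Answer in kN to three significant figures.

131 kN

A_b = π·12²/4 = 113.1 mm²; f_rv = 38.7 × 1000 / (4 × 113.1) = 85.55 MPa.
F'_nt = 1.3 F_nt − (Ω F_nt / F_nv) f_rv = 1.3·620 − (2·620/469)·85.55 = 579.8 MPa, capped at F_nt → F'_nt = 579.8 MPa.
R_n = F'_nt · A_b · n = 579.8 × 113.1 × 4 / 1000 = 262.3 kN.
Allowable strength R_n/Ω = 262.3 / 2 = 131 kN.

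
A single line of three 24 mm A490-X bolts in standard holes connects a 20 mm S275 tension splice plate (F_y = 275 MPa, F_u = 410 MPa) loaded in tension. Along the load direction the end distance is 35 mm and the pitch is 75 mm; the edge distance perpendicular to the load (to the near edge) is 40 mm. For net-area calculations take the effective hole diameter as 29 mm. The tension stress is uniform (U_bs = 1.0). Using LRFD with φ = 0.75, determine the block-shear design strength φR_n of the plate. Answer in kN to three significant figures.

572 kN

Shear plane L_v = 35 + 2·75 = 185 mm; A_gv = 185 × 20 = 3700 mm².
A_nv = (185 − 2.5·29) × 20 = 2250 mm².
A_nt = (40 − 0.5·29) × 20 = 510 mm².
0.6 F_u A_nv = 553.5 kN; 0.6 F_y A_gv = 610.5 kN → shear rupture governs the shear term.
R_n = 553.5 + 1.0 × 410 × 510 / 1000 = 762.6 kN.
Design strength φR_n = 0.75 × 762.6 = 572 kN.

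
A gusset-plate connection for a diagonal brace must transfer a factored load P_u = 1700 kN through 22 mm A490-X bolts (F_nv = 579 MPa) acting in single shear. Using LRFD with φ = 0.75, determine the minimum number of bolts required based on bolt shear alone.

11 bolts

A_b = π·22²/4 = 380.1 mm².
Per-bolt design strength φR_n = 0.75 × 579 × 380.1 × 1 / 1000 = 165.1 kN.
n ≥ 1700 / 165.1 = 10.3 → use 11 bolts.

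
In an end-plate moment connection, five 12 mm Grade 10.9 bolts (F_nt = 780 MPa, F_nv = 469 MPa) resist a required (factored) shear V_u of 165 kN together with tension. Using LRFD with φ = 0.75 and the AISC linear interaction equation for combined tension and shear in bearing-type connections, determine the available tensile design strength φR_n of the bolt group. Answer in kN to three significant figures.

156 kN

A_b = π·12²/4 = 113.1 mm²; f_rv = 165 × 1000 / (5 × 113.1) = 291.8 MPa.
F'_nt = 1.3 F_nt − (F_nt / φF_nv) f_rv = 1.3·780 − (780/(0.75·469))·291.8 = 367 MPa, capped at F_nt → F'_nt = 367 MPa.
R_n = F'_nt · A_b · n = 367 × 113.1 × 5 / 1000 = 207.5 kN.
Design strength φR_n = 0.75 × 207.5 = 156 kN.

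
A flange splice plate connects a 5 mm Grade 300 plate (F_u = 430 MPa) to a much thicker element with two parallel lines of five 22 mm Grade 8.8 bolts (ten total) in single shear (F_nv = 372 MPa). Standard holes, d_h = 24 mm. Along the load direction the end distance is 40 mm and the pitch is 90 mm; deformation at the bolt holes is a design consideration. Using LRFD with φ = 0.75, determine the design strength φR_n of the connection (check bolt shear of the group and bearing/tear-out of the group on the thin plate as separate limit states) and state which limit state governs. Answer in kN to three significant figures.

789 kN (bearing governs)

Bolt shear: A_b = π·22²/4 = 380.1 mm²; R_n = 372 × 380.1 × 10 × 1 / 1000 = 1414 kN → 0.75 × 1414 = 1060 kN.
Bearing (1.2 l_c t F_u ≤ 2.4 d t F_u): upper limit = 2.4·22·5·430 / 1000 = 113.5 kN.
  Edge l_c = 40 − 24/2 = 28 → r_n = 72.24 kN; interior l_c = 90 − 24 = 66 → r_n = 113.5 kN.
  R_n,bearing = 2·72.24 + 8·113.5 = 1053 kN → 0.75 × 1053 = 789 kN.
Bearing governs: 789 kN.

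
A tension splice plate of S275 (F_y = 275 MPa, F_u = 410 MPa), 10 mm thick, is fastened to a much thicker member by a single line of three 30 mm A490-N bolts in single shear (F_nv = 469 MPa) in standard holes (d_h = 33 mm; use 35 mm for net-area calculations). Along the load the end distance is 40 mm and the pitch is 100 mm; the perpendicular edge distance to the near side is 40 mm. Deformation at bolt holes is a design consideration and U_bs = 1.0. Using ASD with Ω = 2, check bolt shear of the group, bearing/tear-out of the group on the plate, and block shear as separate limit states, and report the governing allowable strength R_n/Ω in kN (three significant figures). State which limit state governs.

234 kN (block shear governs)

Bolt shear: A_b = π·30²/4 = 706.9 mm²; R_n = 469 × 706.9 × 3 × 1 / 1000 = 994.5 kN → 994.5 / 2 = 497 kN.
Bearing: edge l_c = 23.5, r_n = 115.6 kN; interior l_c = 67, r_n = 295.2 kN; R_n = 115.6 + 2·295.2 = 706 kN → 353 kN.
Block shear: A_gv = 2400, A_nv = 1525, A_nt = 225 mm²; R_n = min(0.6F_uA_nv, 0.6F_yA_gv) + U_bs·F_u·A_nt = 467.4 kN → 234 kN.
Block shear governs: 234 kN.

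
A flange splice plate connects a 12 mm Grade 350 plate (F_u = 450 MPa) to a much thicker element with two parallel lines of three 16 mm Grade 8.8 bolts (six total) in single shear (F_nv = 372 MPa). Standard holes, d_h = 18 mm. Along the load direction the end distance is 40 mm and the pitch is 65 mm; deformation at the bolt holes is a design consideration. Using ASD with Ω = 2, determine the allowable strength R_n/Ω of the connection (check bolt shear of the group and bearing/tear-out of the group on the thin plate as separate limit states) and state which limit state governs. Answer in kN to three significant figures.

Bolt shear: A_b = π·16²/4 = 201.1 mm²; R_n = 372 × 201.1 × 6 × 1 / 1000 = 448.8 kN → 448.8 / 2 = 224 kN.
Bearing (1.2 l_c t F_u ≤ 2.4 d t F_u): upper limit = 2.4·16·12·450 / 1000 = 207.4 kN.
  Edge l_c = 40 − 18/2 = 31 → r_n = 200.9 kN; interior l_c = 65 − 18 = 47 → r_n = 207.4 kN.
  R_n,bearing = 2·200.9 + 4·207.4 = 1231 kN → 1231 / 2 = 616 kN.
Bolt shear governs: 224 kN.

224 kN (bolt shear governs)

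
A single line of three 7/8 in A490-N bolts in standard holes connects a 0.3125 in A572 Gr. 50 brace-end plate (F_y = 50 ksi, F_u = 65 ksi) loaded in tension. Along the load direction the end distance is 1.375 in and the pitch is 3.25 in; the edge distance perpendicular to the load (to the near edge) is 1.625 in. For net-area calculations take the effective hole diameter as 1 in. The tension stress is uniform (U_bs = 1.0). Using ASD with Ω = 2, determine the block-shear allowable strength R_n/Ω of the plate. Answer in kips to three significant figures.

44.2 kips

Shear plane L_v = 1.375 + 2·3.25 = 7.875 in; A_gv = 7.875 × 0.3125 = 2.461 in².
A_nv = (7.875 − 2.5·1) × 0.3125 = 1.68 in².
A_nt = (1.625 − 0.5·1) × 0.3125 = 0.3516 in².
0.6 F_u A_nv = 65.51 kips; 0.6 F_y A_gv = 73.83 kips → shear rupture governs the shear term.
R_n = 65.51 + 1.0 × 65 × 0.3516 = 88.36 kips.
Allowable strength R_n/Ω = 88.36 / 2 = 44.2 kips.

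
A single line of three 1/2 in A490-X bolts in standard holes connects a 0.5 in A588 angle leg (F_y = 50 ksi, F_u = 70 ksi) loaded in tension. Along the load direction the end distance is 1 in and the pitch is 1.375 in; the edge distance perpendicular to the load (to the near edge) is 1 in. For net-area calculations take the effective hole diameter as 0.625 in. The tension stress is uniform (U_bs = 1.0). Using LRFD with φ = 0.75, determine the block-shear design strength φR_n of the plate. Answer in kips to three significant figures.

Shear plane L_v = 1 + 2·1.375 = 3.75 in; A_gv = 3.75 × 0.5 = 1.875 in².
A_nv = (3.75 − 2.5·0.625) × 0.5 = 1.094 in².
A_nt = (1 − 0.5·0.625) × 0.5 = 0.3438 in².
0.6 F_u A_nv = 45.94 kips; 0.6 F_y A_gv = 56.25 kips → shear rupture governs the shear term.
R_n = 45.94 + 1.0 × 70 × 0.3438 = 70 kips.
Design strength φR_n = 0.75 × 70 = 52.5 kips.

52.5 kips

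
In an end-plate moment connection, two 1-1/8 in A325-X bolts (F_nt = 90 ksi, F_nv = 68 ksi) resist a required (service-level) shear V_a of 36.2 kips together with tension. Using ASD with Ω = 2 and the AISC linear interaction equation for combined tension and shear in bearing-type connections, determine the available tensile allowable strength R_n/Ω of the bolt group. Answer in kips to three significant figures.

68.4 kips

A_b = π·1.125²/4 = 0.994 in²; f_rv = 36.2 / (2 × 0.994) = 18.21 ksi.
F'_nt = 1.3 F_nt − (Ω F_nt / F_nv) f_rv = 1.3·90 − (2·90/68)·18.21 = 68.8 ksi, capped at F_nt → F'_nt = 68.8 ksi.
R_n = F'_nt · A_b · n = 68.8 × 0.994 × 2 = 136.8 kips.
Allowable strength R_n/Ω = 136.8 / 2 = 68.4 kips.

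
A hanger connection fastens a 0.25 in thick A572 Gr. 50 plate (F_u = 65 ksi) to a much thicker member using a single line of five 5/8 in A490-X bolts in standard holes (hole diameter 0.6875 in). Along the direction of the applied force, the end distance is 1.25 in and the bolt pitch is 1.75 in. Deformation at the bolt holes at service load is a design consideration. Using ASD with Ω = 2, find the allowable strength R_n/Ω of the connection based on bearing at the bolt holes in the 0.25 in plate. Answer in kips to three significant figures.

Per bolt r_n = 1.2 l_c t F_u ≤ 2.4 d t F_u; upper limit = 2.4 × 0.625 × 0.25 × 65 = 24.38 kips.
Edge bolt: l_c = 1.25 − 0.6875/2 = 0.9062 in → 1.2 × 0.9062 × 0.25 × 65 = 17.67 → r_n = 17.67 kips.
Interior bolts: l_c = 1.75 − 0.6875 = 1.062 in → 1.2 × 1.062 × 0.25 × 65 = 20.72 → r_n = 20.72 kips.
R_n = 1 × 17.67 + 4 × 20.72 = 100.5 kips.
Allowable strength R_n/Ω = 100.5 / 2 = 50.3 kips.

50.3 kips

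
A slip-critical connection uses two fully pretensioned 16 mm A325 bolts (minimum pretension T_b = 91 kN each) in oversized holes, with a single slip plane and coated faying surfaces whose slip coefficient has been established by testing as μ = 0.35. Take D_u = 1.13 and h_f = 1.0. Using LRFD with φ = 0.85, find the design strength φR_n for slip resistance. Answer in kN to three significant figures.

61.2 kN

R_n = μ · D_u · h_f · T_b · n_s · n_b = 0.35 × 1.13 × 1.0 × 91 × 1 × 2 = 71.98 kN.
Design strength φR_n = 0.85 × 71.98 = 61.2 kN.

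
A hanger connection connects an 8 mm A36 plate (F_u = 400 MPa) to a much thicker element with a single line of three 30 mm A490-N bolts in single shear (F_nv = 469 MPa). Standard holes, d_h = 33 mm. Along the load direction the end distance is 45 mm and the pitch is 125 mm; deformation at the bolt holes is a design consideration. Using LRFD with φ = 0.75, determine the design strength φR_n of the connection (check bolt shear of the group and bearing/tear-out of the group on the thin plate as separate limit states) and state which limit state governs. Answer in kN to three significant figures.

428 kN (bearing governs)

Bolt shear: A_b = π·30²/4 = 706.9 mm²; R_n = 469 × 706.9 × 3 × 1 / 1000 = 994.5 kN → 0.75 × 994.5 = 746 kN.
Bearing (1.2 l_c t F_u ≤ 2.4 d t F_u): upper limit = 2.4·30·8·400 / 1000 = 230.4 kN.
  Edge l_c = 45 − 33/2 = 28.5 → r_n = 109.4 kN; interior l_c = 125 − 33 = 92 → r_n = 230.4 kN.
  R_n,bearing = 1·109.4 + 2·230.4 = 570.2 kN → 0.75 × 570.2 = 428 kN.
Bearing governs: 428 kN.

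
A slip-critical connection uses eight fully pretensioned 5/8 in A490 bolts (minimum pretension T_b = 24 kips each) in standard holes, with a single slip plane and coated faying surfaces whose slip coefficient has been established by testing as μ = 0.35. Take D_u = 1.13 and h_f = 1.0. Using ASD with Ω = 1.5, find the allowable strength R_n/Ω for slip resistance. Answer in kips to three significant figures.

R_n = μ · D_u · h_f · T_b · n_s · n_b = 0.35 × 1.13 × 1.0 × 24 × 1 × 8 = 75.94 kips.
Allowable strength R_n/Ω = 75.94 / 1.5 = 50.6 kips.

50.6 kips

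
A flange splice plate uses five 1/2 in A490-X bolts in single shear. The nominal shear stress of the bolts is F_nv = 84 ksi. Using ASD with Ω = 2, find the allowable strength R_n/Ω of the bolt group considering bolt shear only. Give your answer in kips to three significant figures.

41.2 kips

A_b = π × 0.5² / 4 = 0.1963 in².
R_n = F_nv · A_b · n · n_s = 84 × 0.1963 × 5 × 1 = 82.47 kips.
Allowable strength R_n/Ω = 82.47 / 2 = 41.2 kips.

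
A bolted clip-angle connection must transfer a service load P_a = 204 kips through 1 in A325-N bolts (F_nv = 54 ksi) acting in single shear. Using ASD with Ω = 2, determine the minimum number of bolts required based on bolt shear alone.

A_b = π·1²/4 = 0.7854 in².
Per-bolt allowable strength R_n/Ω = 54 × 0.7854 × 1 / 2 = 21.21 kips.
n ≥ 204 / 21.21 = 9.62 → use 10 bolts.

10 bolts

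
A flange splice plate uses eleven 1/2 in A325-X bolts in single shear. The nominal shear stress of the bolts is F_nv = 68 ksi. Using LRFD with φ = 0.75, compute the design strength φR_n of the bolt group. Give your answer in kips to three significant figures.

110 kips

A_b = π × 0.5² / 4 = 0.1963 in².
R_n = F_nv · A_b · n · n_s = 68 × 0.1963 × 11 × 1 = 146.9 kips.
Design strength φR_n = 0.75 × 146.9 = 110 kips.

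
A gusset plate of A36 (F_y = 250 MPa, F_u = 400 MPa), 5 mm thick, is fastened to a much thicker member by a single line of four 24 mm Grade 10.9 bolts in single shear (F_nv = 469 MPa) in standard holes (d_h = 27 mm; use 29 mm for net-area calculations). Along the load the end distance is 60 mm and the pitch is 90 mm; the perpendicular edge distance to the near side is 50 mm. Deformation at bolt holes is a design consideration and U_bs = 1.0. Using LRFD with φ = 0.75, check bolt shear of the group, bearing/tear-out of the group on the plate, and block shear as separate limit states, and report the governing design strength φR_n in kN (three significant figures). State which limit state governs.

Bolt shear: A_b = π·24²/4 = 452.4 mm²; R_n = 469 × 452.4 × 4 × 1 / 1000 = 848.7 kN → 0.75 × 848.7 = 637 kN.
Bearing: edge l_c = 46.5, r_n = 111.6 kN; interior l_c = 63, r_n = 115.2 kN; R_n = 111.6 + 3·115.2 = 457.2 kN → 343 kN.
Block shear: A_gv = 1650, A_nv = 1142, A_nt = 177.5 mm²; R_n = min(0.6F_uA_nv, 0.6F_yA_gv) + U_bs·F_u·A_nt = 318.5 kN → 239 kN.
Block shear governs: 239 kN.

239 kN (block shear governs)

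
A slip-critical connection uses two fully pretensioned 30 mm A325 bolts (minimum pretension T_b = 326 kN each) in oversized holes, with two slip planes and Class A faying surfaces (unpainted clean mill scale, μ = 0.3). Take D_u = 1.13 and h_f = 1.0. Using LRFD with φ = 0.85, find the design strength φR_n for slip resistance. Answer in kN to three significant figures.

R_n = μ · D_u · h_f · T_b · n_s · n_b = 0.3 × 1.13 × 1.0 × 326 × 2 × 2 = 442.1 kN.
Design strength φR_n = 0.85 × 442.1 = 376 kN.

376 kN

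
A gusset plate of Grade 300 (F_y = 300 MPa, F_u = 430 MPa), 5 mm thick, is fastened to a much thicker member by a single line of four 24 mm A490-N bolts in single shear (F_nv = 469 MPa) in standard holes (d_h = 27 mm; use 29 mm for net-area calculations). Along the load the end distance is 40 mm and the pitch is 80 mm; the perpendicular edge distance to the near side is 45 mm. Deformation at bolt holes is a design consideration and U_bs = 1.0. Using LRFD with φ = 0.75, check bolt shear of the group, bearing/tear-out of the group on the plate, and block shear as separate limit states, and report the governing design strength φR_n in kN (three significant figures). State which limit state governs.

222 kN (block shear governs)

Bolt shear: A_b = π·24²/4 = 452.4 mm²; R_n = 469 × 452.4 × 4 × 1 / 1000 = 848.7 kN → 0.75 × 848.7 = 637 kN.
Bearing: edge l_c = 26.5, r_n = 68.37 kN; interior l_c = 53, r_n = 123.8 kN; R_n = 68.37 + 3·123.8 = 439.9 kN → 330 kN.
Block shear: A_gv = 1400, A_nv = 892.5, A_nt = 152.5 mm²; R_n = min(0.6F_uA_nv, 0.6F_yA_gv) + U_bs·F_u·A_nt = 295.8 kN → 222 kN.
Block shear governs: 222 kN.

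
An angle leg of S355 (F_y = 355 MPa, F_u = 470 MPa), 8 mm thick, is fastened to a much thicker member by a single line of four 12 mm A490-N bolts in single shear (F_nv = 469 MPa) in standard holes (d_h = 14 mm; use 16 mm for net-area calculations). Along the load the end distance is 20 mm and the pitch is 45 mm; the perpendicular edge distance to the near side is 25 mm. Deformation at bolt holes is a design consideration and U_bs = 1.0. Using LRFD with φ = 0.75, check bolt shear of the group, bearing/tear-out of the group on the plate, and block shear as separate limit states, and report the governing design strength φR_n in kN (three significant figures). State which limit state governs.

159 kN (bolt shear governs)

Bolt shear: A_b = π·12²/4 = 113.1 mm²; R_n = 469 × 113.1 × 4 × 1 / 1000 = 212.2 kN → 0.75 × 212.2 = 159 kN.
Bearing: edge l_c = 13, r_n = 58.66 kN; interior l_c = 31, r_n = 108.3 kN; R_n = 58.66 + 3·108.3 = 383.5 kN → 288 kN.
Block shear: A_gv = 1240, A_nv = 792, A_nt = 136 mm²; R_n = min(0.6F_uA_nv, 0.6F_yA_gv) + U_bs·F_u·A_nt = 287.3 kN → 215 kN.
Bolt shear governs: 159 kN.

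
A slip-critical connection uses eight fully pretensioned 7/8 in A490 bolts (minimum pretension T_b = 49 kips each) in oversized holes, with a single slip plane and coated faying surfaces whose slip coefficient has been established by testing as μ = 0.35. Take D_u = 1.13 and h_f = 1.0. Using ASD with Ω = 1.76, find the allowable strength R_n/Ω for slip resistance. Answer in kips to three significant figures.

R_n = μ · D_u · h_f · T_b · n_s · n_b = 0.35 × 1.13 × 1.0 × 49 × 1 × 8 = 155 kips.
Allowable strength R_n/Ω = 155 / 1.76 = 88.1 kips.

88.1 kips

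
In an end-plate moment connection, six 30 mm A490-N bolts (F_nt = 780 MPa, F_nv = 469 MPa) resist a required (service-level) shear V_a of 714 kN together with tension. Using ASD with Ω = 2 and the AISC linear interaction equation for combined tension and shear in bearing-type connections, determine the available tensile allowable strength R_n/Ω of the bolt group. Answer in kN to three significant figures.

A_b = π·30²/4 = 706.9 mm²; f_rv = 714 × 1000 / (6 × 706.9) = 168.4 MPa.
F'_nt = 1.3 F_nt − (Ω F_nt / F_nv) f_rv = 1.3·780 − (2·780/469)·168.4 = 454 MPa, capped at F_nt → F'_nt = 454 MPa.
R_n = F'_nt · A_b · n = 454 × 706.9 × 6 / 1000 = 1926 kN.
Allowable strength R_n/Ω = 1926 / 2 = 963 kN.

963 kN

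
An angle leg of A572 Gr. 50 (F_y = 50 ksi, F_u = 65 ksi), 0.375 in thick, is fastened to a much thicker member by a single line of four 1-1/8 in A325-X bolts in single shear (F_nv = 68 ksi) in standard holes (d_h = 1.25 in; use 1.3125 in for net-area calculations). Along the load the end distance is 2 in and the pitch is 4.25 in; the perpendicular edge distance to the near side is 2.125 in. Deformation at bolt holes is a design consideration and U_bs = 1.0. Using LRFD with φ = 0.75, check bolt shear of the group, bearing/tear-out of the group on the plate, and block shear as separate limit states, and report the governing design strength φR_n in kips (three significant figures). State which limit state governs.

Bolt shear: A_b = π·1.125²/4 = 0.994 in²; R_n = 68 × 0.994 × 4 × 1 = 270.4 kips → 0.75 × 270.4 = 203 kips.
Bearing: edge l_c = 1.375, r_n = 40.22 kips; interior l_c = 3, r_n = 65.81 kips; R_n = 40.22 + 3·65.81 = 237.7 kips → 178 kips.
Block shear: A_gv = 5.531, A_nv = 3.809, A_nt = 0.5508 in²; R_n = min(0.6F_uA_nv, 0.6F_yA_gv) + U_bs·F_u·A_nt = 184.3 kips → 138 kips.
Block shear governs: 138 kips.

138 kips (block shear governs)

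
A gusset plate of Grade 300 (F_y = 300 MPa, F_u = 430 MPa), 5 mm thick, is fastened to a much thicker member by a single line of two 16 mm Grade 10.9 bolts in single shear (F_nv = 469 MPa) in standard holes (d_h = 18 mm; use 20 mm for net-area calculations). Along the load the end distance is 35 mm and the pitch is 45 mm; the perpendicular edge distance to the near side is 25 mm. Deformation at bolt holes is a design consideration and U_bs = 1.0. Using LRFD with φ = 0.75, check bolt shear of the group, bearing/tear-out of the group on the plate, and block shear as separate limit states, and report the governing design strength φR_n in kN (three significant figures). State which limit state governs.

Bolt shear: A_b = π·16²/4 = 201.1 mm²; R_n = 469 × 201.1 × 2 × 1 / 1000 = 188.6 kN → 0.75 × 188.6 = 141 kN.
Bearing: edge l_c = 26, r_n = 67.08 kN; interior l_c = 27, r_n = 69.66 kN; R_n = 67.08 + 1·69.66 = 136.7 kN → 103 kN.
Block shear: A_gv = 400, A_nv = 250, A_nt = 75 mm²; R_n = min(0.6F_uA_nv, 0.6F_yA_gv) + U_bs·F_u·A_nt = 96.75 kN → 72.6 kN.
Block shear governs: 72.6 kN.

72.6 kN (block shear governs)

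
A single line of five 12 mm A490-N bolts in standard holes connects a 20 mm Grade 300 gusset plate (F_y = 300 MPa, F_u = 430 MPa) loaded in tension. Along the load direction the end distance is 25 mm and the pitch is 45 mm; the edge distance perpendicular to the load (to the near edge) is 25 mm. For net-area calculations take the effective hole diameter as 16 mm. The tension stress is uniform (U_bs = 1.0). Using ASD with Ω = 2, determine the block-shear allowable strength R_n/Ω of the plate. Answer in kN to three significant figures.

Shear plane L_v = 25 + 4·45 = 205 mm; A_gv = 205 × 20 = 4100 mm².
A_nv = (205 − 4.5·16) × 20 = 2660 mm².
A_nt = (25 − 0.5·16) × 20 = 340 mm².
0.6 F_u A_nv = 686.3 kN; 0.6 F_y A_gv = 738 kN → shear rupture governs the shear term.
R_n = 686.3 + 1.0 × 430 × 340 / 1000 = 832.5 kN.
Allowable strength R_n/Ω = 832.5 / 2 = 416 kN.

416 kN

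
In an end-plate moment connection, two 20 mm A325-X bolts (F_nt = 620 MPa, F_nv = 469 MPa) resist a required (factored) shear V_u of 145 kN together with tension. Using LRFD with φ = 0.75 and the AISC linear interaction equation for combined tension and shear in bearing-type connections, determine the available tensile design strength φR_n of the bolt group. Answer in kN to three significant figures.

A_b = π·20²/4 = 314.2 mm²; f_rv = 145 × 1000 / (2 × 314.2) = 230.8 MPa.
F'_nt = 1.3 F_nt − (F_nt / φF_nv) f_rv = 1.3·620 − (620/(0.75·469))·230.8 = 399.2 MPa, capped at F_nt → F'_nt = 399.2 MPa.
R_n = F'_nt · A_b · n = 399.2 × 314.2 × 2 / 1000 = 250.8 kN.
Design strength φR_n = 0.75 × 250.8 = 188 kN.

188 kN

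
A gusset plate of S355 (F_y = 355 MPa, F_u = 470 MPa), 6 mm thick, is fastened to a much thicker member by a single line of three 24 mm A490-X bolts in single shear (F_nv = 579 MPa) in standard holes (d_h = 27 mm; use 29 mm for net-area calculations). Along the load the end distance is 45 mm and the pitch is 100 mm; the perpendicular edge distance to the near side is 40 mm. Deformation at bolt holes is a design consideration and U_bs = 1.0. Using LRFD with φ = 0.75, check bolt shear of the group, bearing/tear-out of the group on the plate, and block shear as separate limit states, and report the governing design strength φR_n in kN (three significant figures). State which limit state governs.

Bolt shear: A_b = π·24²/4 = 452.4 mm²; R_n = 579 × 452.4 × 3 × 1 / 1000 = 785.8 kN → 0.75 × 785.8 = 589 kN.
Bearing: edge l_c = 31.5, r_n = 106.6 kN; interior l_c = 73, r_n = 162.4 kN; R_n = 106.6 + 2·162.4 = 431.5 kN → 324 kN.
Block shear: A_gv = 1470, A_nv = 1035, A_nt = 153 mm²; R_n = min(0.6F_uA_nv, 0.6F_yA_gv) + U_bs·F_u·A_nt = 363.8 kN → 273 kN.
Block shear governs: 273 kN.

273 kN (block shear governs)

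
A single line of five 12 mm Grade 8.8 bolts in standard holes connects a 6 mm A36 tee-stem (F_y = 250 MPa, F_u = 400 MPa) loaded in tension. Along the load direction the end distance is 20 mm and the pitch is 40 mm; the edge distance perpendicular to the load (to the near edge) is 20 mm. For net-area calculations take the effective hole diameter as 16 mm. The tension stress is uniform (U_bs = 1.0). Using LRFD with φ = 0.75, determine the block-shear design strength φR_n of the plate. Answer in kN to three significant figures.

Shear plane L_v = 20 + 4·40 = 180 mm; A_gv = 180 × 6 = 1080 mm².
A_nv = (180 − 4.5·16) × 6 = 648 mm².
A_nt = (20 − 0.5·16) × 6 = 72 mm².
0.6 F_u A_nv = 155.5 kN; 0.6 F_y A_gv = 162 kN → shear rupture governs the shear term.
R_n = 155.5 + 1.0 × 400 × 72 / 1000 = 184.3 kN.
Design strength φR_n = 0.75 × 184.3 = 138 kN.

138 kN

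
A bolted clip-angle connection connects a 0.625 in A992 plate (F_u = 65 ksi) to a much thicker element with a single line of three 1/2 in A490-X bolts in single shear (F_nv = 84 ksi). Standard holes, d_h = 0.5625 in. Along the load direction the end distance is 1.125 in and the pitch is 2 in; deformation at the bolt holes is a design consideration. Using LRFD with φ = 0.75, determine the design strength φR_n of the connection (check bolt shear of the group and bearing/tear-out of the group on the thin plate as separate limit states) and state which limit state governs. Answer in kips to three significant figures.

37.1 kips (bolt shear governs)

Bolt shear: A_b = π·0.5²/4 = 0.1963 in²; R_n = 84 × 0.1963 × 3 × 1 = 49.48 kips → 0.75 × 49.48 = 37.1 kips.
Bearing (1.2 l_c t F_u ≤ 2.4 d t F_u): upper limit = 2.4·0.5·0.625·65 = 48.75 kips.
  Edge l_c = 1.125 − 0.5625/2 = 0.8438 → r_n = 41.13 kips; interior l_c = 2 − 0.5625 = 1.438 → r_n = 48.75 kips.
  R_n,bearing = 1·41.13 + 2·48.75 = 138.6 kips → 0.75 × 138.6 = 104 kips.
Bolt shear governs: 37.1 kips.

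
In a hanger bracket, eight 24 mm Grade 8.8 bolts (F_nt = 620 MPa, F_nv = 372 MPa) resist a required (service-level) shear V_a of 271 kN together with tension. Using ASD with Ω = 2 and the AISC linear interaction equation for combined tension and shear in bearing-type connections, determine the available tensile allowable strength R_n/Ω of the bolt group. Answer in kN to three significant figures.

1010 kN

A_b = π·24²/4 = 452.4 mm²; f_rv = 271 × 1000 / (8 × 452.4) = 74.88 MPa.
F'_nt = 1.3 F_nt − (Ω F_nt / F_nv) f_rv = 1.3·620 − (2·620/372)·74.88 = 556.4 MPa, capped at F_nt → F'_nt = 556.4 MPa.
R_n = F'_nt · A_b · n = 556.4 × 452.4 × 8 / 1000 = 2014 kN.
Allowable strength R_n/Ω = 2014 / 2 = 1010 kN.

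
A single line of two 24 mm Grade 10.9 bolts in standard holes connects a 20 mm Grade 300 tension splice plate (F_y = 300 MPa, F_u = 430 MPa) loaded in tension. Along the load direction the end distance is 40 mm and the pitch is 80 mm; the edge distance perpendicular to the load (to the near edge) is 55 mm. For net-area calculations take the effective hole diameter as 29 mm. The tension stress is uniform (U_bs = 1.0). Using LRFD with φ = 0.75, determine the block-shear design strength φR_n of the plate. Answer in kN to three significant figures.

557 kN

Shear plane L_v = 40 + 1·80 = 120 mm; A_gv = 120 × 20 = 2400 mm².
A_nv = (120 − 1.5·29) × 20 = 1530 mm².
A_nt = (55 − 0.5·29) × 20 = 810 mm².
0.6 F_u A_nv = 394.7 kN; 0.6 F_y A_gv = 432 kN → shear rupture governs the shear term.
R_n = 394.7 + 1.0 × 430 × 810 / 1000 = 743 kN.
Design strength φR_n = 0.75 × 743 = 557 kN.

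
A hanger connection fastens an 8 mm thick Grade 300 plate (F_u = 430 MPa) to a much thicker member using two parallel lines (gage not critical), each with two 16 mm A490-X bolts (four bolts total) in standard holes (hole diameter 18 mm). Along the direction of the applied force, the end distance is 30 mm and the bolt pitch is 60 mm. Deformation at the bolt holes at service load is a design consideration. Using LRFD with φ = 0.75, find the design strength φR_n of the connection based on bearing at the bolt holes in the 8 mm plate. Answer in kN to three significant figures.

Per bolt r_n = 1.2 l_c t F_u ≤ 2.4 d t F_u; upper limit = 2.4 × 16 × 8 × 430 / 1000 = 132.1 kN.
Edge bolt: l_c = 30 − 18/2 = 21 mm → 1.2 × 21 × 8 × 430 / 1000 = 86.69 → r_n = 86.69 kN.
Interior bolts: l_c = 60 − 18 = 42 mm → 1.2 × 42 × 8 × 430 / 1000 = 173.4 → r_n = 132.1 kN.
R_n = 2 × 86.69 + 2 × 132.1 = 437.6 kN.
Design strength φR_n = 0.75 × 437.6 = 328 kN.

328 kN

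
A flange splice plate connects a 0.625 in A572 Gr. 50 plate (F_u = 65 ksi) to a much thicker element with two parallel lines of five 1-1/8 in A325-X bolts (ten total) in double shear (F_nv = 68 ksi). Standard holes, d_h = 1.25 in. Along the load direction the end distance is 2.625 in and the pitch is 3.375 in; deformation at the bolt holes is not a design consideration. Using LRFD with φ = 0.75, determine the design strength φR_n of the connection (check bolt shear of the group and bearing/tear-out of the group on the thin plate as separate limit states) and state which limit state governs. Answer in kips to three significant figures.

960 kips (bearing governs)

Bolt shear: A_b = π·1.125²/4 = 0.994 in²; R_n = 68 × 0.994 × 10 × 2 = 1352 kips → 0.75 × 1352 = 1010 kips.
Bearing (1.5 l_c t F_u ≤ 3.0 d t F_u): upper limit = 3.0·1.125·0.625·65 = 137.1 kips.
  Edge l_c = 2.625 − 1.25/2 = 2 → r_n = 121.9 kips; interior l_c = 3.375 − 1.25 = 2.125 → r_n = 129.5 kips.
  R_n,bearing = 2·121.9 + 8·129.5 = 1280 kips → 0.75 × 1280 = 960 kips.
Bearing governs: 960 kips.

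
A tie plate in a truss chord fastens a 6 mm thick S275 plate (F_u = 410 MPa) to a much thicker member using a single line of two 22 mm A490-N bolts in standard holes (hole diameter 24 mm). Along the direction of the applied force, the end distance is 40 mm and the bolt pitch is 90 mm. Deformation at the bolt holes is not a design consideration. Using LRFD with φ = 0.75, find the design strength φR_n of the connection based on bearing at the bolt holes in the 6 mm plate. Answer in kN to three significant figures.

199 kN

Per bolt r_n = 1.5 l_c t F_u ≤ 3.0 d t F_u; upper limit = 3.0 × 22 × 6 × 410 / 1000 = 162.4 kN.
Edge bolt: l_c = 40 − 24/2 = 28 mm → 1.5 × 28 × 6 × 410 / 1000 = 103.3 → r_n = 103.3 kN.
Interior bolts: l_c = 90 − 24 = 66 mm → 1.5 × 66 × 6 × 410 / 1000 = 243.5 → r_n = 162.4 kN.
R_n = 1 × 103.3 + 1 × 162.4 = 265.7 kN.
Design strength φR_n = 0.75 × 265.7 = 199 kN.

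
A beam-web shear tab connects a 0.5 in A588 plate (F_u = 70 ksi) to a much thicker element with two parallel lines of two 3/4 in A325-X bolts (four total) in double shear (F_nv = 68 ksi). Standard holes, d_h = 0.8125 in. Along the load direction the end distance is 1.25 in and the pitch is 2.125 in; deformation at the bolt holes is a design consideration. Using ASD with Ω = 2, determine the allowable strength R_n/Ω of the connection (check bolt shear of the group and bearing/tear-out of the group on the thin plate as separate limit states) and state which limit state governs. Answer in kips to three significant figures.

90.6 kips (bearing governs)

Bolt shear: A_b = π·0.75²/4 = 0.4418 in²; R_n = 68 × 0.4418 × 4 × 2 = 240.3 kips → 240.3 / 2 = 120 kips.
Bearing (1.2 l_c t F_u ≤ 2.4 d t F_u): upper limit = 2.4·0.75·0.5·70 = 63 kips.
  Edge l_c = 1.25 − 0.8125/2 = 0.8438 → r_n = 35.44 kips; interior l_c = 2.125 − 0.8125 = 1.312 → r_n = 55.12 kips.
  R_n,bearing = 2·35.44 + 2·55.12 = 181.1 kips → 181.1 / 2 = 90.6 kips.
Bearing governs: 90.6 kips.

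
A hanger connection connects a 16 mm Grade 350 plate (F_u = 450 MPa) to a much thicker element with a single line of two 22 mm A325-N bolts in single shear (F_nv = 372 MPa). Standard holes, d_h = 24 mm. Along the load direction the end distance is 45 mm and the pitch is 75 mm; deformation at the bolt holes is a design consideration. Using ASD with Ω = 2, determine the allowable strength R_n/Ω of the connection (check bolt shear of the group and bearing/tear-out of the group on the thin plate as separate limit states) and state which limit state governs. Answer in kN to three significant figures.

Bolt shear: A_b = π·22²/4 = 380.1 mm²; R_n = 372 × 380.1 × 2 × 1 / 1000 = 282.8 kN → 282.8 / 2 = 141 kN.
Bearing (1.2 l_c t F_u ≤ 2.4 d t F_u): upper limit = 2.4·22·16·450 / 1000 = 380.2 kN.
  Edge l_c = 45 − 24/2 = 33 → r_n = 285.1 kN; interior l_c = 75 − 24 = 51 → r_n = 380.2 kN.
  R_n,bearing = 1·285.1 + 1·380.2 = 665.3 kN → 665.3 / 2 = 333 kN.
Bolt shear governs: 141 kN.

141 kN (bolt shear governs)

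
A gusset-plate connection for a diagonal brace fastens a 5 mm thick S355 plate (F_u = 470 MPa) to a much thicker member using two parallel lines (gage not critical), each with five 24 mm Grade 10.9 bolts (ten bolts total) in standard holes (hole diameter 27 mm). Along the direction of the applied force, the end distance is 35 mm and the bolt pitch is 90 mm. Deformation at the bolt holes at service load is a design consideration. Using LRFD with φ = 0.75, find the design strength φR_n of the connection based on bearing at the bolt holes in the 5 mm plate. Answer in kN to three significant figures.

Per bolt r_n = 1.2 l_c t F_u ≤ 2.4 d t F_u; upper limit = 2.4 × 24 × 5 × 470 / 1000 = 135.4 kN.
Edge bolt: l_c = 35 − 27/2 = 21.5 mm → 1.2 × 21.5 × 5 × 470 / 1000 = 60.63 → r_n = 60.63 kN.
Interior bolts: l_c = 90 − 27 = 63 mm → 1.2 × 63 × 5 × 470 / 1000 = 177.7 → r_n = 135.4 kN.
R_n = 2 × 60.63 + 8 × 135.4 = 1204 kN.
Design strength φR_n = 0.75 × 1204 = 903 kN.

903 kN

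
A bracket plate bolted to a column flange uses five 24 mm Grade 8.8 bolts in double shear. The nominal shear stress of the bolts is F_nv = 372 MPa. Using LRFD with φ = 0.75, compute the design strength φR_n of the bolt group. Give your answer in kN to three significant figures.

1260 kN

A_b = π × 24² / 4 = 452.4 mm².
R_n = F_nv · A_b · n · n_s = 372 × 452.4 × 5 × 2 / 1000 = 1683 kN.
Design strength φR_n = 0.75 × 1683 = 1260 kN.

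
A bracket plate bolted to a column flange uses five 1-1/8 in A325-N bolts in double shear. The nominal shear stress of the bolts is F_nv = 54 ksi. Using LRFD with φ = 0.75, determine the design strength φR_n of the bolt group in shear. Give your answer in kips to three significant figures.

A_b = π × 1.125² / 4 = 0.994 in².
R_n = F_nv · A_b · n · n_s = 54 × 0.994 × 5 × 2 = 536.8 kips.
Design strength φR_n = 0.75 × 536.8 = 403 kips.

403 kips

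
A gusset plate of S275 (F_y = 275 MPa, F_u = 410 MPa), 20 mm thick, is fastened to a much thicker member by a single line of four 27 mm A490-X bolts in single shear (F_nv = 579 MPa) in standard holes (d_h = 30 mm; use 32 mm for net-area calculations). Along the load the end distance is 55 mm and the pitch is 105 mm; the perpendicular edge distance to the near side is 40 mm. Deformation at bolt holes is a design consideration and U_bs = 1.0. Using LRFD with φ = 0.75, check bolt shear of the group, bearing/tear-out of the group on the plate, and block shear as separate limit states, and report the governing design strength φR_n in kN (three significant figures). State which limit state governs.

995 kN (bolt shear governs)

Bolt shear: A_b = π·27²/4 = 572.6 mm²; R_n = 579 × 572.6 × 4 × 1 / 1000 = 1326 kN → 0.75 × 1326 = 995 kN.
Bearing: edge l_c = 40, r_n = 393.6 kN; interior l_c = 75, r_n = 531.4 kN; R_n = 393.6 + 3·531.4 = 1988 kN → 1490 kN.
Block shear: A_gv = 7400, A_nv = 5160, A_nt = 480 mm²; R_n = min(0.6F_uA_nv, 0.6F_yA_gv) + U_bs·F_u·A_nt = 1418 kN → 1060 kN.
Bolt shear governs: 995 kN.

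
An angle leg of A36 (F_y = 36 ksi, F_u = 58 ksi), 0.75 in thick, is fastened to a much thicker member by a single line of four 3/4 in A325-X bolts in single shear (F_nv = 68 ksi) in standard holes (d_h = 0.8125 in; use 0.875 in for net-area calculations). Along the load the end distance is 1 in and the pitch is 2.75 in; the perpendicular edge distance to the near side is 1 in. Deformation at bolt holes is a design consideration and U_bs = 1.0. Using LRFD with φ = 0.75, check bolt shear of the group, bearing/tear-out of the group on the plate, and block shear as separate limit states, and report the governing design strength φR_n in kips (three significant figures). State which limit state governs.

90.1 kips (bolt shear governs)

Bolt shear: A_b = π·0.75²/4 = 0.4418 in²; R_n = 68 × 0.4418 × 4 × 1 = 120.2 kips → 0.75 × 120.2 = 90.1 kips.
Bearing: edge l_c = 0.5938, r_n = 30.99 kips; interior l_c = 1.938, r_n = 78.3 kips; R_n = 30.99 + 3·78.3 = 265.9 kips → 199 kips.
Block shear: A_gv = 6.938, A_nv = 4.641, A_nt = 0.4219 in²; R_n = min(0.6F_uA_nv, 0.6F_yA_gv) + U_bs·F_u·A_nt = 174.3 kips → 131 kips.
Bolt shear governs: 90.1 kips.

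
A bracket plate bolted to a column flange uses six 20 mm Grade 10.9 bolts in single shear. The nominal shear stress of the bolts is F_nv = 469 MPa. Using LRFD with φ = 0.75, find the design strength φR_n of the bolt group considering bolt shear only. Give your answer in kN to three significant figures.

663 kN

A_b = π × 20² / 4 = 314.2 mm².
R_n = F_nv · A_b · n · n_s = 469 × 314.2 × 6 × 1 / 1000 = 884 kN.
Design strength φR_n = 0.75 × 884 = 663 kN.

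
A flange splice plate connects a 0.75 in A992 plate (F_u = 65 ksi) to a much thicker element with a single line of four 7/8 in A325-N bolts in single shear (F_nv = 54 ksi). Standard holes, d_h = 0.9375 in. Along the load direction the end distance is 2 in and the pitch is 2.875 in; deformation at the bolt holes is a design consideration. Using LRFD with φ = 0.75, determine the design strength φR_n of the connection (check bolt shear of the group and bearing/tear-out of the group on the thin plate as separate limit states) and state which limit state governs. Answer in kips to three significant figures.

Bolt shear: A_b = π·0.875²/4 = 0.6013 in²; R_n = 54 × 0.6013 × 4 × 1 = 129.9 kips → 0.75 × 129.9 = 97.4 kips.
Bearing (1.2 l_c t F_u ≤ 2.4 d t F_u): upper limit = 2.4·0.875·0.75·65 = 102.4 kips.
  Edge l_c = 2 − 0.9375/2 = 1.531 → r_n = 89.58 kips; interior l_c = 2.875 − 0.9375 = 1.938 → r_n = 102.4 kips.
  R_n,bearing = 1·89.58 + 3·102.4 = 396.7 kips → 0.75 × 396.7 = 298 kips.
Bolt shear governs: 97.4 kips.

97.4 kips (bolt shear governs)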